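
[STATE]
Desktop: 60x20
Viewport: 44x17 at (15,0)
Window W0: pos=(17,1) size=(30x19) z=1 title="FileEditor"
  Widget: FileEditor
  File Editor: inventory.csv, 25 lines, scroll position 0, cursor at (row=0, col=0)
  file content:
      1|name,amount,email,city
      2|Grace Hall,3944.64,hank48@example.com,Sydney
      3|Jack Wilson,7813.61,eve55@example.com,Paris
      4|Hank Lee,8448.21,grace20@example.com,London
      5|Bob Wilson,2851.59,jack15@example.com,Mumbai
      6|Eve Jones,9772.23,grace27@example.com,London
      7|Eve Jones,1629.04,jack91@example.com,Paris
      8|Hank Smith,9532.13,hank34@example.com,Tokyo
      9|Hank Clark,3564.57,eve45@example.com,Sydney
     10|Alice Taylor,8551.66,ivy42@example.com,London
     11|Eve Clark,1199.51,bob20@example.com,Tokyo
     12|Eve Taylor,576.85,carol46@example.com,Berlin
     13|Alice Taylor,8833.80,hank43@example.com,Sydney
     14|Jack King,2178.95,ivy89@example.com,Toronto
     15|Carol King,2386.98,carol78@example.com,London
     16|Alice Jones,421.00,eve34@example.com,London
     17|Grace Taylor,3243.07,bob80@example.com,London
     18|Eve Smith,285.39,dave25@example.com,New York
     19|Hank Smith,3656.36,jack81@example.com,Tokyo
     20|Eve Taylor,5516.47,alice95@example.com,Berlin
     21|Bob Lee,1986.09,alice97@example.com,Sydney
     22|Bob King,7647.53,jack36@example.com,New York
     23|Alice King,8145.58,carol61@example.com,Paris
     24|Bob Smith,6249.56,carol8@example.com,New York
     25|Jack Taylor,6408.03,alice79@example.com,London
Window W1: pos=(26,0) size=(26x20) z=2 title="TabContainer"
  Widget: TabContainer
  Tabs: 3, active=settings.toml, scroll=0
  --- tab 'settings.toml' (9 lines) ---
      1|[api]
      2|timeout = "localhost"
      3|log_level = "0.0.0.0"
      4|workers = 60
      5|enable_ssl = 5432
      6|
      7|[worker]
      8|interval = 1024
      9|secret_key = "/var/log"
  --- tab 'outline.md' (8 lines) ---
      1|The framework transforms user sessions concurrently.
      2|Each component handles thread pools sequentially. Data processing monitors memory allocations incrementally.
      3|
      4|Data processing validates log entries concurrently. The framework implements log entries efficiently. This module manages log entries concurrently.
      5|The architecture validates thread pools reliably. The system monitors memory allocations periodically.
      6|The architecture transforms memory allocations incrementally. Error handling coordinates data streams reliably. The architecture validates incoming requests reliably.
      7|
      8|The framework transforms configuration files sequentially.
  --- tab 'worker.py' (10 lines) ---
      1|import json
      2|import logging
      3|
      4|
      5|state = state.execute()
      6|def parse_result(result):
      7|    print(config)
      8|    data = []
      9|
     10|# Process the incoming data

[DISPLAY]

           ┏━━━━━━━━━━━━━━━━━━━━━━━━┓       
  ┏━━━━━━━━┃ TabContainer           ┃       
  ┃ FileEdi┠────────────────────────┨       
  ┠────────┃[settings.toml]│ outline┃       
  ┃█ame,amo┃────────────────────────┃       
  ┃Grace Ha┃[api]                   ┃       
  ┃Jack Wil┃timeout = "localhost"   ┃       
  ┃Hank Lee┃log_level = "0.0.0.0"   ┃       
  ┃Bob Wils┃workers = 60            ┃       
  ┃Eve Jone┃enable_ssl = 5432       ┃       
  ┃Eve Jone┃                        ┃       
  ┃Hank Smi┃[worker]                ┃       
  ┃Hank Cla┃interval = 1024         ┃       
  ┃Alice Ta┃secret_key = "/var/log" ┃       
  ┃Eve Clar┃                        ┃       
  ┃Eve Tayl┃                        ┃       
  ┃Alice Ta┃                        ┃       


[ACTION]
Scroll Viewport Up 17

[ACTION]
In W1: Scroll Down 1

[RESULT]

           ┏━━━━━━━━━━━━━━━━━━━━━━━━┓       
  ┏━━━━━━━━┃ TabContainer           ┃       
  ┃ FileEdi┠────────────────────────┨       
  ┠────────┃[settings.toml]│ outline┃       
  ┃█ame,amo┃────────────────────────┃       
  ┃Grace Ha┃timeout = "localhost"   ┃       
  ┃Jack Wil┃log_level = "0.0.0.0"   ┃       
  ┃Hank Lee┃workers = 60            ┃       
  ┃Bob Wils┃enable_ssl = 5432       ┃       
  ┃Eve Jone┃                        ┃       
  ┃Eve Jone┃[worker]                ┃       
  ┃Hank Smi┃interval = 1024         ┃       
  ┃Hank Cla┃secret_key = "/var/log" ┃       
  ┃Alice Ta┃                        ┃       
  ┃Eve Clar┃                        ┃       
  ┃Eve Tayl┃                        ┃       
  ┃Alice Ta┃                        ┃       


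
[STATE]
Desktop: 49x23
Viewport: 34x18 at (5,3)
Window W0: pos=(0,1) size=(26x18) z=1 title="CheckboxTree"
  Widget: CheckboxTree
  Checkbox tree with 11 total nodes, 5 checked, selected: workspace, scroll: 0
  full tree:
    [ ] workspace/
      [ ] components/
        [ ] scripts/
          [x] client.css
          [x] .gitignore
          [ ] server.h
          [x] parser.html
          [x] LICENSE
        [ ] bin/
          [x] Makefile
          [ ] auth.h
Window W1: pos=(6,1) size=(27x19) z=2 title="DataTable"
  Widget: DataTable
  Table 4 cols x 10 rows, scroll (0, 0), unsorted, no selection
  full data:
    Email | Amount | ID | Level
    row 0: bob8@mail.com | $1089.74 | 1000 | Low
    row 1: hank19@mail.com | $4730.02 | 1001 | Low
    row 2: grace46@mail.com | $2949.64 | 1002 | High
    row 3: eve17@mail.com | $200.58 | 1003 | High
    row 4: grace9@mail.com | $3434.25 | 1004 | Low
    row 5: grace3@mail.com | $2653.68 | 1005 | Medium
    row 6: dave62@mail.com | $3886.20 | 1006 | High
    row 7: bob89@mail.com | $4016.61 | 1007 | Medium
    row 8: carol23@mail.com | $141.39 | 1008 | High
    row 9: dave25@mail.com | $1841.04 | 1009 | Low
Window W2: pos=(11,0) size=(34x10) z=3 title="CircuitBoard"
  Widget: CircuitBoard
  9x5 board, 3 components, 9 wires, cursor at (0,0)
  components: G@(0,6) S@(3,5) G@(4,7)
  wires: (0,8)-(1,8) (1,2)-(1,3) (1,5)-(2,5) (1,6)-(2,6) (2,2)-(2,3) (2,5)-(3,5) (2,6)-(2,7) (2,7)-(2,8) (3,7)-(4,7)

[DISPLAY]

─┠────┃   0 1 2 3 4 5 6 7 8       
 ┃Emai┃0  [.]                     
-┃────┃                           
 ┃bob8┃1           · ─ ·       ·  
 ┃hank┃                        │  
 ┃grac┃2           · ─ ·       ·  
 ┃eve1┗━━━━━━━━━━━━━━━━━━━━━━━━━━━
 ┃grace9@mail.com │$3434.25┃      
 ┃grace3@mail.com │$2653.68┃      
 ┃dave62@mail.com │$3886.20┃      
 ┃bob89@mail.com  │$4016.61┃      
 ┃carol23@mail.com│$141.39 ┃      
 ┃dave25@mail.com │$1841.04┃      
 ┃                         ┃      
 ┃                         ┃      
━┃                         ┃      
 ┗━━━━━━━━━━━━━━━━━━━━━━━━━┛      
                                  


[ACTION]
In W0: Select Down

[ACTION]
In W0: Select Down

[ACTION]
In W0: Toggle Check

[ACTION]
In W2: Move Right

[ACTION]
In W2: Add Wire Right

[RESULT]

─┠────┃   0 1 2 3 4 5 6 7 8       
 ┃Emai┃0      [.]─ ·              
-┃────┃                           
 ┃bob8┃1           · ─ ·       ·  
 ┃hank┃                        │  
 ┃grac┃2           · ─ ·       ·  
 ┃eve1┗━━━━━━━━━━━━━━━━━━━━━━━━━━━
 ┃grace9@mail.com │$3434.25┃      
 ┃grace3@mail.com │$2653.68┃      
 ┃dave62@mail.com │$3886.20┃      
 ┃bob89@mail.com  │$4016.61┃      
 ┃carol23@mail.com│$141.39 ┃      
 ┃dave25@mail.com │$1841.04┃      
 ┃                         ┃      
 ┃                         ┃      
━┃                         ┃      
 ┗━━━━━━━━━━━━━━━━━━━━━━━━━┛      
                                  


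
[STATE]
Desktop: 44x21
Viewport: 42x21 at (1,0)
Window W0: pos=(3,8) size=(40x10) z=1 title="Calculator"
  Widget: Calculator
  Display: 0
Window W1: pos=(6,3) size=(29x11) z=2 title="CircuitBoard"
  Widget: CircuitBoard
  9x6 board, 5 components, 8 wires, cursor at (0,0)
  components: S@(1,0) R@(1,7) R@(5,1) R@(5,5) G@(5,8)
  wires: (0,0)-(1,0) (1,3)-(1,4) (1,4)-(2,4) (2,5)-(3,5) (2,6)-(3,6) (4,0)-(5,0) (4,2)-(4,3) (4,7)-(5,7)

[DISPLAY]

                                          
                                          
                                          
     ┏━━━━━━━━━━━━━━━━━━━━━━━━━━━┓        
     ┃ CircuitBoard              ┃        
     ┠───────────────────────────┨        
     ┃   0 1 2 3 4 5 6 7 8       ┃        
     ┃0  [.]                     ┃        
  ┏━━┃    │                      ┃━━━━━━━┓
  ┃ C┃1   S           · ─ ·      ┃       ┃
  ┠──┃                    │      ┃───────┨
  ┃  ┃2                   ·   ·  ┃      0┃
  ┃┌─┃                        │  ┃       ┃
  ┃│ ┗━━━━━━━━━━━━━━━━━━━━━━━━━━━┛       ┃
  ┃├───┼───┼───┼───┤                     ┃
  ┃│ 4 │ 5 │ 6 │ × │                     ┃
  ┃└───┴───┴───┴───┘                     ┃
  ┗━━━━━━━━━━━━━━━━━━━━━━━━━━━━━━━━━━━━━━┛
                                          
                                          
                                          


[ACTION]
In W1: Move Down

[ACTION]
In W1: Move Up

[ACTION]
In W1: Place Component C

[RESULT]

                                          
                                          
                                          
     ┏━━━━━━━━━━━━━━━━━━━━━━━━━━━┓        
     ┃ CircuitBoard              ┃        
     ┠───────────────────────────┨        
     ┃   0 1 2 3 4 5 6 7 8       ┃        
     ┃0  [C]                     ┃        
  ┏━━┃    │                      ┃━━━━━━━┓
  ┃ C┃1   S           · ─ ·      ┃       ┃
  ┠──┃                    │      ┃───────┨
  ┃  ┃2                   ·   ·  ┃      0┃
  ┃┌─┃                        │  ┃       ┃
  ┃│ ┗━━━━━━━━━━━━━━━━━━━━━━━━━━━┛       ┃
  ┃├───┼───┼───┼───┤                     ┃
  ┃│ 4 │ 5 │ 6 │ × │                     ┃
  ┃└───┴───┴───┴───┘                     ┃
  ┗━━━━━━━━━━━━━━━━━━━━━━━━━━━━━━━━━━━━━━┛
                                          
                                          
                                          


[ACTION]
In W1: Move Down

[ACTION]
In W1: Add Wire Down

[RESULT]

                                          
                                          
                                          
     ┏━━━━━━━━━━━━━━━━━━━━━━━━━━━┓        
     ┃ CircuitBoard              ┃        
     ┠───────────────────────────┨        
     ┃   0 1 2 3 4 5 6 7 8       ┃        
     ┃0   C                      ┃        
  ┏━━┃    │                      ┃━━━━━━━┓
  ┃ C┃1  [S]          · ─ ·      ┃       ┃
  ┠──┃    │               │      ┃───────┨
  ┃  ┃2   ·               ·   ·  ┃      0┃
  ┃┌─┃                        │  ┃       ┃
  ┃│ ┗━━━━━━━━━━━━━━━━━━━━━━━━━━━┛       ┃
  ┃├───┼───┼───┼───┤                     ┃
  ┃│ 4 │ 5 │ 6 │ × │                     ┃
  ┃└───┴───┴───┴───┘                     ┃
  ┗━━━━━━━━━━━━━━━━━━━━━━━━━━━━━━━━━━━━━━┛
                                          
                                          
                                          


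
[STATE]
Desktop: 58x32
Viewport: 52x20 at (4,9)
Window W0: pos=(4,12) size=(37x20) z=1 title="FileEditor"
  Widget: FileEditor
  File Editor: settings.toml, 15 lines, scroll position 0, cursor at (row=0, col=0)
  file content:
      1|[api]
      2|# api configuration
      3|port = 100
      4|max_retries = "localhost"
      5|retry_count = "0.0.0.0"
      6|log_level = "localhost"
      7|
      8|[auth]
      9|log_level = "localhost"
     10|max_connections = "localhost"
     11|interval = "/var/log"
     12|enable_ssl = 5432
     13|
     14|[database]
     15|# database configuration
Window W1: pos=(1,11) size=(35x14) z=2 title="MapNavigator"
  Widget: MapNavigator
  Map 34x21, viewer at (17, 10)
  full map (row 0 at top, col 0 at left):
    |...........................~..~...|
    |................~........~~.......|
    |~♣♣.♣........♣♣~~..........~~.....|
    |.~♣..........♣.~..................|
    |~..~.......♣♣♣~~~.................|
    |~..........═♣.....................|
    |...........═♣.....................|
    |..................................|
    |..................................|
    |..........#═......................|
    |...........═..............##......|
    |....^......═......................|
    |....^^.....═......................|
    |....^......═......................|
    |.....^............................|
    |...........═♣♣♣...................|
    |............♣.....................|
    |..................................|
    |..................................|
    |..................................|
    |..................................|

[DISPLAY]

                                                    
                                                    
━━━━━━━━━━━━━━━━━━━━━━━━━━━━━━━┓                    
apNavigator                    ┃━━━━┓               
───────────────────────────────┨    ┃               
........═♣.....................┃────┨               
........═♣.....................┃   ▲┃               
...............................┃   █┃               
...............................┃   ░┃               
.......#═......................┃   ░┃               
........═.....@........##......┃   ░┃               
.^......═......................┃   ░┃               
.^^.....═......................┃   ░┃               
.^......═......................┃   ░┃               
..^............................┃   ░┃               
━━━━━━━━━━━━━━━━━━━━━━━━━━━━━━━┛   ░┃               
┃interval = "/var/log"             ░┃               
┃enable_ssl = 5432                 ░┃               
┃                                  ░┃               
┃[database]                        ░┃               


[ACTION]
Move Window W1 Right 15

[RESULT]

                                                    
                                                    
            ┏━━━━━━━━━━━━━━━━━━━━━━━━━━━━━━━━━┓     
┏━━━━━━━━━━━┃ MapNavigator                    ┃     
┃ FileEditor┠─────────────────────────────────┨     
┠───────────┃..........═♣.....................┃     
┃█api]      ┃..........═♣.....................┃     
┃# api confi┃.................................┃     
┃port = 100 ┃.................................┃     
┃max_retries┃.........#═......................┃     
┃retry_count┃..........═.....@........##......┃     
┃log_level =┃...^......═......................┃     
┃           ┃...^^.....═......................┃     
┃[auth]     ┃...^......═......................┃     
┃log_level =┃....^............................┃     
┃max_connect┗━━━━━━━━━━━━━━━━━━━━━━━━━━━━━━━━━┛     
┃interval = "/var/log"             ░┃               
┃enable_ssl = 5432                 ░┃               
┃                                  ░┃               
┃[database]                        ░┃               


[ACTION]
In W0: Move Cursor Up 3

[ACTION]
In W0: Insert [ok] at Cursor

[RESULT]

                                                    
                                                    
            ┏━━━━━━━━━━━━━━━━━━━━━━━━━━━━━━━━━┓     
┏━━━━━━━━━━━┃ MapNavigator                    ┃     
┃ FileEditor┠─────────────────────────────────┨     
┠───────────┃..........═♣.....................┃     
┃ok█api]    ┃..........═♣.....................┃     
┃# api confi┃.................................┃     
┃port = 100 ┃.................................┃     
┃max_retries┃.........#═......................┃     
┃retry_count┃..........═.....@........##......┃     
┃log_level =┃...^......═......................┃     
┃           ┃...^^.....═......................┃     
┃[auth]     ┃...^......═......................┃     
┃log_level =┃....^............................┃     
┃max_connect┗━━━━━━━━━━━━━━━━━━━━━━━━━━━━━━━━━┛     
┃interval = "/var/log"             ░┃               
┃enable_ssl = 5432                 ░┃               
┃                                  ░┃               
┃[database]                        ░┃               


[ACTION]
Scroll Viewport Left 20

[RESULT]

                                                    
                                                    
                ┏━━━━━━━━━━━━━━━━━━━━━━━━━━━━━━━━━┓ 
    ┏━━━━━━━━━━━┃ MapNavigator                    ┃ 
    ┃ FileEditor┠─────────────────────────────────┨ 
    ┠───────────┃..........═♣.....................┃ 
    ┃ok█api]    ┃..........═♣.....................┃ 
    ┃# api confi┃.................................┃ 
    ┃port = 100 ┃.................................┃ 
    ┃max_retries┃.........#═......................┃ 
    ┃retry_count┃..........═.....@........##......┃ 
    ┃log_level =┃...^......═......................┃ 
    ┃           ┃...^^.....═......................┃ 
    ┃[auth]     ┃...^......═......................┃ 
    ┃log_level =┃....^............................┃ 
    ┃max_connect┗━━━━━━━━━━━━━━━━━━━━━━━━━━━━━━━━━┛ 
    ┃interval = "/var/log"             ░┃           
    ┃enable_ssl = 5432                 ░┃           
    ┃                                  ░┃           
    ┃[database]                        ░┃           


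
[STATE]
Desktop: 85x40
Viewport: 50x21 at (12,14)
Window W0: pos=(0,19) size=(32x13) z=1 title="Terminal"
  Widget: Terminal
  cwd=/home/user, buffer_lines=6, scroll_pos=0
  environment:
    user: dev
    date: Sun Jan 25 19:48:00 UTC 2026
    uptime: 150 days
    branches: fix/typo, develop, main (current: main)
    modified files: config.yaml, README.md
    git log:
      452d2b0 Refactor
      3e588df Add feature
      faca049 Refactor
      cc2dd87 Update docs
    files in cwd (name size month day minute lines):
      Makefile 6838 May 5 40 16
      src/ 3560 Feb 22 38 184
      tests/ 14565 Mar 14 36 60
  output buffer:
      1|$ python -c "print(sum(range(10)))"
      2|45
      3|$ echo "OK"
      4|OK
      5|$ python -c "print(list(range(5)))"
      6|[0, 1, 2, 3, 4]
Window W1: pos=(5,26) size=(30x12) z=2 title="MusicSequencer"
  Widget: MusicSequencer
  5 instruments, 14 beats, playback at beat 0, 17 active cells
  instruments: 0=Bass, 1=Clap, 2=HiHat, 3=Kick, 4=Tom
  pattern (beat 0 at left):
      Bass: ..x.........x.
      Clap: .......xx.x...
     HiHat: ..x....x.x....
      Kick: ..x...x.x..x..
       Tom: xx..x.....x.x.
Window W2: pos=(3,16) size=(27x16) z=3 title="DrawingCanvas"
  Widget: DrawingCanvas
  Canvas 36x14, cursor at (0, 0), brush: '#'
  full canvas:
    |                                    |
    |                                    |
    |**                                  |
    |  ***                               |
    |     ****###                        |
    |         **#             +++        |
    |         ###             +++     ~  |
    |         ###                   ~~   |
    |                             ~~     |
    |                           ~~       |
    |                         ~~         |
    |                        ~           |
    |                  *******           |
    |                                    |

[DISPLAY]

                                                  
                                                  
━━━━━━━━━━━━━━━━━┓                                
Canvas           ┃                                
─────────────────┨                                
                 ┃━┓                              
                 ┃ ┃                              
                 ┃─┨                              
                 ┃1┃                              
*###             ┃ ┃                              
 **#             ┃ ┃                              
 ###             ┃ ┃                              
 ###             ┃━━━━┓                           
                 ┃    ┃                           
                 ┃────┨                           
                 ┃    ┃                           
                ~┃    ┃                           
━━━━━━━━━━━━━━━━━┛    ┃                           
··█····█·█····        ┃                           
··█···█·█··█··        ┃                           
██··█·····█·█·        ┃                           


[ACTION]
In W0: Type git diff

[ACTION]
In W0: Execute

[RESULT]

                                                  
                                                  
━━━━━━━━━━━━━━━━━┓                                
Canvas           ┃                                
─────────────────┨                                
                 ┃━┓                              
                 ┃ ┃                              
                 ┃─┨                              
                 ┃ ┃                              
*###             ┃ ┃                              
 **#             ┃y┃                              
 ###             ┃ ┃                              
 ###             ┃━━━━┓                           
                 ┃    ┃                           
                 ┃────┨                           
                 ┃    ┃                           
                ~┃    ┃                           
━━━━━━━━━━━━━━━━━┛    ┃                           
··█····█·█····        ┃                           
··█···█·█··█··        ┃                           
██··█·····█·█·        ┃                           


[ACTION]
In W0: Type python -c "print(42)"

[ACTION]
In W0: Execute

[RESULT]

                                                  
                                                  
━━━━━━━━━━━━━━━━━┓                                
Canvas           ┃                                
─────────────────┨                                
                 ┃━┓                              
                 ┃ ┃                              
                 ┃─┨                              
                 ┃y┃                              
*###             ┃ ┃                              
 **#             ┃ ┃                              
 ###             ┃ ┃                              
 ###             ┃━━━━┓                           
                 ┃    ┃                           
                 ┃────┨                           
                 ┃    ┃                           
                ~┃    ┃                           
━━━━━━━━━━━━━━━━━┛    ┃                           
··█····█·█····        ┃                           
··█···█·█··█··        ┃                           
██··█·····█·█·        ┃                           


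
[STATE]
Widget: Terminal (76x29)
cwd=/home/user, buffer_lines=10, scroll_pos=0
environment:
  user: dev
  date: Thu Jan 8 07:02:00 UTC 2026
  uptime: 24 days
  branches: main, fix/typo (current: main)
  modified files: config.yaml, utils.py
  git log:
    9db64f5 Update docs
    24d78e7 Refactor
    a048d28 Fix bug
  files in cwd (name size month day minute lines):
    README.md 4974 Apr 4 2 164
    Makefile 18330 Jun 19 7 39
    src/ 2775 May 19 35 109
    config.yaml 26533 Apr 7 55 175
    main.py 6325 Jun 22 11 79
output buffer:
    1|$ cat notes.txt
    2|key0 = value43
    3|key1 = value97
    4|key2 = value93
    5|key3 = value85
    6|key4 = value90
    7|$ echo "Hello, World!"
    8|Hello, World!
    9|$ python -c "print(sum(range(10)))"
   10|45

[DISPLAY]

$ cat notes.txt                                                             
key0 = value43                                                              
key1 = value97                                                              
key2 = value93                                                              
key3 = value85                                                              
key4 = value90                                                              
$ echo "Hello, World!"                                                      
Hello, World!                                                               
$ python -c "print(sum(range(10)))"                                         
45                                                                          
$ █                                                                         
                                                                            
                                                                            
                                                                            
                                                                            
                                                                            
                                                                            
                                                                            
                                                                            
                                                                            
                                                                            
                                                                            
                                                                            
                                                                            
                                                                            
                                                                            
                                                                            
                                                                            
                                                                            


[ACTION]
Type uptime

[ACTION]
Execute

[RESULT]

$ cat notes.txt                                                             
key0 = value43                                                              
key1 = value97                                                              
key2 = value93                                                              
key3 = value85                                                              
key4 = value90                                                              
$ echo "Hello, World!"                                                      
Hello, World!                                                               
$ python -c "print(sum(range(10)))"                                         
45                                                                          
$ uptime                                                                    
 10:00  up 24 days                                                          
$ █                                                                         
                                                                            
                                                                            
                                                                            
                                                                            
                                                                            
                                                                            
                                                                            
                                                                            
                                                                            
                                                                            
                                                                            
                                                                            
                                                                            
                                                                            
                                                                            
                                                                            


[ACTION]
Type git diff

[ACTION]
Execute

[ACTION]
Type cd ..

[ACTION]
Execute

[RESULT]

$ cat notes.txt                                                             
key0 = value43                                                              
key1 = value97                                                              
key2 = value93                                                              
key3 = value85                                                              
key4 = value90                                                              
$ echo "Hello, World!"                                                      
Hello, World!                                                               
$ python -c "print(sum(range(10)))"                                         
45                                                                          
$ uptime                                                                    
 10:00  up 24 days                                                          
$ git diff                                                                  
diff --git a/main.py b/main.py                                              
--- a/main.py                                                               
+++ b/main.py                                                               
@@ -1,3 +1,4 @@                                                             
+# updated                                                                  
 import sys                                                                 
$ cd ..                                                                     
                                                                            
$ █                                                                         
                                                                            
                                                                            
                                                                            
                                                                            
                                                                            
                                                                            
                                                                            


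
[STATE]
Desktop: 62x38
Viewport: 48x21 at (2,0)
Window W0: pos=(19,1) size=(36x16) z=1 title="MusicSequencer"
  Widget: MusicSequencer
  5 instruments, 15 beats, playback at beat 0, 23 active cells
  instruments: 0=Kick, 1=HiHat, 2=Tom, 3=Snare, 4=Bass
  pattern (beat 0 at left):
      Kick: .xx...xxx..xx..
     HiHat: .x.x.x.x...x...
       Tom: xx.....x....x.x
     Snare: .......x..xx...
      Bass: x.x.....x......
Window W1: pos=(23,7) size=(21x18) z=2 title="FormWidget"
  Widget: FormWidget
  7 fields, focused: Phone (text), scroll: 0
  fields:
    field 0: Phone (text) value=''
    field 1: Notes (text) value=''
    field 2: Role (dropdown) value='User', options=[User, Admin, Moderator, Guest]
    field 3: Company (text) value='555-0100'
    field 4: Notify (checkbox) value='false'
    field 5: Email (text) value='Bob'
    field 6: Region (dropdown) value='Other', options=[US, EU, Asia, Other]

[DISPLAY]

                                                
                 ┏━━━━━━━━━━━━━━━━━━━━━━━━━━━━━━
                 ┃ MusicSequencer               
                 ┠──────────────────────────────
                 ┃      ▼12345678901234         
                 ┃  Kick·██···███··██··         
                 ┃ HiHat·█·█·█·█···█···         
                 ┃   ┏━━━━━━━━━━━━━━━━━━━┓      
                 ┃ Sn┃ FormWidget        ┃      
                 ┃  B┠───────────────────┨      
                 ┃   ┃> Phone:      [   ]┃      
                 ┃   ┃  Notes:      [   ]┃      
                 ┃   ┃  Role:       [Us▼]┃      
                 ┃   ┃  Company:    [555]┃      
                 ┃   ┃  Notify:     [ ]  ┃      
                 ┃   ┃  Email:      [Bob]┃      
                 ┗━━━┃  Region:     [Ot▼]┃━━━━━━
                     ┃                   ┃      
                     ┃                   ┃      
                     ┃                   ┃      
                     ┃                   ┃      


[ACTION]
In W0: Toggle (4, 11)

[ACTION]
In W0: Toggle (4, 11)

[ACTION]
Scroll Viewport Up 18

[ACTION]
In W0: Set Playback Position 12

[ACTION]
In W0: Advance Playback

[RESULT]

                                                
                 ┏━━━━━━━━━━━━━━━━━━━━━━━━━━━━━━
                 ┃ MusicSequencer               
                 ┠──────────────────────────────
                 ┃      0123456789012▼4         
                 ┃  Kick·██···███··██··         
                 ┃ HiHat·█·█·█·█···█···         
                 ┃   ┏━━━━━━━━━━━━━━━━━━━┓      
                 ┃ Sn┃ FormWidget        ┃      
                 ┃  B┠───────────────────┨      
                 ┃   ┃> Phone:      [   ]┃      
                 ┃   ┃  Notes:      [   ]┃      
                 ┃   ┃  Role:       [Us▼]┃      
                 ┃   ┃  Company:    [555]┃      
                 ┃   ┃  Notify:     [ ]  ┃      
                 ┃   ┃  Email:      [Bob]┃      
                 ┗━━━┃  Region:     [Ot▼]┃━━━━━━
                     ┃                   ┃      
                     ┃                   ┃      
                     ┃                   ┃      
                     ┃                   ┃      


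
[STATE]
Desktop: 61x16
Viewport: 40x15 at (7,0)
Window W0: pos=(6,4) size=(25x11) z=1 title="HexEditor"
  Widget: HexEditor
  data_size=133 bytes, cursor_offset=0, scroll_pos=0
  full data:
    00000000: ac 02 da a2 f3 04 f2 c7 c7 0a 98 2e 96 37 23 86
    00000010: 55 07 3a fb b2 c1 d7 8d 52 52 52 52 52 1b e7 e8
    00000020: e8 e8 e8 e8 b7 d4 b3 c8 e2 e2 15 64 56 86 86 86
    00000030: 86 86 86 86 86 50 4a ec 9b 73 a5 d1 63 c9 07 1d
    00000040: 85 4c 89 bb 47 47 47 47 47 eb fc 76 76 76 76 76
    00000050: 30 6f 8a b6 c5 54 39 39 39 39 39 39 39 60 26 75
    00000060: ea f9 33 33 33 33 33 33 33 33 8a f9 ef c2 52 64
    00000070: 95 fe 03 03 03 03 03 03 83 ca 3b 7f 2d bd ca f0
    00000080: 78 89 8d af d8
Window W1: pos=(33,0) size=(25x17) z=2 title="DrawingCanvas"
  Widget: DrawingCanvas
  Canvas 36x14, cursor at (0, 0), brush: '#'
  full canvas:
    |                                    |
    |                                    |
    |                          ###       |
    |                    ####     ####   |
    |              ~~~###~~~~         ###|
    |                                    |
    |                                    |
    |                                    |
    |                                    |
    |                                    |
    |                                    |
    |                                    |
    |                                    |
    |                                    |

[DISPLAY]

                          ┏━━━━━━━━━━━━━
                          ┃ DrawingCanva
                          ┠─────────────
                          ┃+            
━━━━━━━━━━━━━━━━━━━━━━━┓  ┃             
 HexEditor             ┃  ┃             
───────────────────────┨  ┃             
00000000  AC 02 da a2 f┃  ┃             
00000010  55 07 3a fb b┃  ┃             
00000020  e8 e8 e8 e8 b┃  ┃             
00000030  86 86 86 86 8┃  ┃             
00000040  85 4c 89 bb 4┃  ┃             
00000050  30 6f 8a b6 c┃  ┃             
00000060  ea f9 33 33 3┃  ┃             
━━━━━━━━━━━━━━━━━━━━━━━┛  ┃             


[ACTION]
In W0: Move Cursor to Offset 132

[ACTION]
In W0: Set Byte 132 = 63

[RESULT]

                          ┏━━━━━━━━━━━━━
                          ┃ DrawingCanva
                          ┠─────────────
                          ┃+            
━━━━━━━━━━━━━━━━━━━━━━━┓  ┃             
 HexEditor             ┃  ┃             
───────────────────────┨  ┃             
00000000  ac 02 da a2 f┃  ┃             
00000010  55 07 3a fb b┃  ┃             
00000020  e8 e8 e8 e8 b┃  ┃             
00000030  86 86 86 86 8┃  ┃             
00000040  85 4c 89 bb 4┃  ┃             
00000050  30 6f 8a b6 c┃  ┃             
00000060  ea f9 33 33 3┃  ┃             
━━━━━━━━━━━━━━━━━━━━━━━┛  ┃             


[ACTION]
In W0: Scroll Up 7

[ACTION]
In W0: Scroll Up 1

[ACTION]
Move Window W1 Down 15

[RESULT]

                          ┃ DrawingCanva
                          ┠─────────────
                          ┃+            
                          ┃             
━━━━━━━━━━━━━━━━━━━━━━━┓  ┃             
 HexEditor             ┃  ┃             
───────────────────────┨  ┃             
00000000  ac 02 da a2 f┃  ┃             
00000010  55 07 3a fb b┃  ┃             
00000020  e8 e8 e8 e8 b┃  ┃             
00000030  86 86 86 86 8┃  ┃             
00000040  85 4c 89 bb 4┃  ┃             
00000050  30 6f 8a b6 c┃  ┃             
00000060  ea f9 33 33 3┃  ┃             
━━━━━━━━━━━━━━━━━━━━━━━┛  ┃             
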